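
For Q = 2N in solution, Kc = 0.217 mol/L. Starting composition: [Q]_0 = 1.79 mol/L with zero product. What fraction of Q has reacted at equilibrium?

X = 0.160

Let X = conversion of Q; extent ξ = 1.79·X mol/L.
Concentrations: [Q] = 1.79 − 1.79X; [N] = 3.58X.
Kc = [N]^2 / ([Q]).
Equating to 0.217 mol/L: the physical root is X = 0.160.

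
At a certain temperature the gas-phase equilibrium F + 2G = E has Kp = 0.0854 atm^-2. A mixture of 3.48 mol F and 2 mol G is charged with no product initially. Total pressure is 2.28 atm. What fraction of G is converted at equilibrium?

X = 0.157

Basis: 2 mol G initially; let X = conversion of G. Extent ξ = X.
Species balance: n_F = 3.48 − X; n_G = 2 − 2X; n_E = X.
Summing: n_T = 5.48 − 2X.
Mole fractions y_i = n_i/n_T; Kp = p_E / (p_F p_G^2) with p_i = y_i·P.
Substituting and setting equal to 0.0854 atm^-2 gives a polynomial in X; the root in (0,1) is X = 0.157.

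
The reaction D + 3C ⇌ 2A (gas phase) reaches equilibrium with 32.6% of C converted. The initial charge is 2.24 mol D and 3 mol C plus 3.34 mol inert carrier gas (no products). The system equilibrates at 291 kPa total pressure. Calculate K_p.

K_p = 1.99e-05 kPa^-2

Take 3 mol C as basis and let X be its fractional conversion, so ξ = X.
Mole table: n_D = 2.24 − X; n_C = 3 − 3X; n_A = 2X; n_I = 3.34 (inert).
n_T = Σnᵢ = 8.58 − 2X.
At X = 0.326: n_D = 1.91, n_C = 2.02, n_A = 0.652, n_T = 7.93.
p_i = (n_i/n_T)·P. K_p = p_A^2 / (p_D p_C^3) = 1.99e-05 kPa^-2.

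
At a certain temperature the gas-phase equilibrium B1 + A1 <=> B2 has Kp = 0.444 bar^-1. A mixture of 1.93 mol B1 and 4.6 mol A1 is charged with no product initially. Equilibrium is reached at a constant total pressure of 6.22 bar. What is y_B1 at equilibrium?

Basis: 1.93 mol B1 initially; let X = conversion of B1. Extent ξ = 1.93X.
At extent ξ: n_B1 = 1.93 − 1.93X; n_A1 = 4.6 − 1.93X; n_B2 = 1.93X.
n_T = Σnᵢ = 6.53 − 1.93X.
y_i = n_i/n_T, p_i = y_i·P. Kp = p_B2 / (p_B1 p_A1).
Equating to 0.444 bar^-1 and solving on 0 < X < 1: X = 0.637.
Then n_B1 = 0.7, n_T = 5.3, so y_B1 = 0.132.

y_B1 = 0.132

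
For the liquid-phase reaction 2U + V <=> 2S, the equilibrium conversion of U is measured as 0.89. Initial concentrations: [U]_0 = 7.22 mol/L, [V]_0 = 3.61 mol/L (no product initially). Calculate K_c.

K_c = 165 L/mol

Let X = conversion of U.
Concentrations: [U] = 7.22 − 7.22X; [V] = 3.61 − 3.61X; [S] = 7.22X.
At X = 0.89: [U] = 0.794, [V] = 0.397, [S] = 6.43.
K_c = [S]^2 / ([U]^2 [V]) = 165 L/mol.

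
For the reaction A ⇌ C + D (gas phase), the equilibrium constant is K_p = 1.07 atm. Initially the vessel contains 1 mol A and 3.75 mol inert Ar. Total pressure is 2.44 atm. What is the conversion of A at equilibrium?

X = 0.761

Basis: 1 mol A initially; let X = conversion of A. Extent ξ = X.
Mole table: n_A = 1 − X; n_C = X; n_D = X; n_I = 3.75 (inert).
Total moles n_T = 4.75 + X.
Mole fractions y_i = n_i/n_T; K_p = p_C p_D / (p_A) with p_i = y_i·P.
Substituting and setting equal to 1.07 atm gives a polynomial in X; the root in (0,1) is X = 0.761.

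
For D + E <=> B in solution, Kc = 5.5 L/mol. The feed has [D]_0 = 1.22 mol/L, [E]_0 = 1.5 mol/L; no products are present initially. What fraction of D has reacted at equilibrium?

X = 0.759

Let X = conversion of D; extent ξ = 1.22·X mol/L.
Concentrations: [D] = 1.22 − 1.22X; [E] = 1.5 − 1.22X; [B] = 1.22X.
Kc = [B] / ([D] [E]).
This equals 5.5 at X = 0.759 (the root in 0 < X < 1).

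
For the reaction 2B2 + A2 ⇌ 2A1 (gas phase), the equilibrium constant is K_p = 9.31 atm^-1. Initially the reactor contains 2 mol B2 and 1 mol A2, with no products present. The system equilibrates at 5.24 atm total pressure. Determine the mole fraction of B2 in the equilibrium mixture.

y_B2 = 0.251

Take 2 mol B2 as basis and let X be its fractional conversion, so ξ = X.
At extent ξ: n_B2 = 2 − 2X; n_A2 = 1 − X; n_A1 = 2X.
Summing: n_T = 3 − X.
Mole fractions y_i = n_i/n_T; K_p = p_A1^2 / (p_B2^2 p_A2) with p_i = y_i·P.
Substituting and setting equal to 9.31 atm^-1 gives a polynomial in X; the root in (0,1) is X = 0.712.
Then n_B2 = 0.575, n_T = 2.29, so y_B2 = 0.251.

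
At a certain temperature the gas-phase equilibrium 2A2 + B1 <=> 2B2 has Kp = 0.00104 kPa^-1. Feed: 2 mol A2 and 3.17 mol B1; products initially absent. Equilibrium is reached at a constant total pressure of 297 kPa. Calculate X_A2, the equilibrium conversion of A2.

Take 2 mol A2 as basis and let X be its fractional conversion, so ξ = X.
Species balance: n_A2 = 2 − 2X; n_B1 = 3.17 − X; n_B2 = 2X.
Total moles n_T = 5.17 − X.
With p_i = (n_i/n_T)P, Kp = p_B2^2 / (p_A2^2 p_B1).
This yields a degree-3 equation in X; solving on (0,1), X = 0.299.

X = 0.299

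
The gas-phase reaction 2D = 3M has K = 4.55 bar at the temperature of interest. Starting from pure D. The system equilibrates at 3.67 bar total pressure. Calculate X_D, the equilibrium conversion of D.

Take 1 mol D as basis and let X be its fractional conversion, so ξ = 0.5X.
At extent ξ: n_D = 1 − X; n_M = 1.5X.
n_T = Σnᵢ = 1 + 0.5X.
Mole fractions y_i = n_i/n_T; K = p_M^3 / (p_D^2) with p_i = y_i·P.
Setting this equal to 4.55 bar and taking the physical root (0 < X < 1) gives X = 0.491.

X = 0.491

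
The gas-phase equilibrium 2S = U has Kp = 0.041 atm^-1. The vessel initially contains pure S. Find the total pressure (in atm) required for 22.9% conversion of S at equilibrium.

Take 1 mol S as basis and let X be its fractional conversion, so ξ = 0.5X.
Species balance: n_S = 1 − X; n_U = 0.5X.
Summing: n_T = 1 − 0.5X.
Kp = p_U / (p_S^2) with p_i = (n_i/n_T)·P.
At X = 0.229: the mole-fraction product g(X) = Π y_i^ν_i = 0.1706. Since Kp = g(X)·P^{-1}, P = (g/Kp)^(1/1) = (0.1706/0.041)^(1/1) = 4.16 atm.

P = 4.16 atm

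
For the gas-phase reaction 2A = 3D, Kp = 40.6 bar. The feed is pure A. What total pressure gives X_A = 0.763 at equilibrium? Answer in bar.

P = 2.1 bar

Basis: 1 mol A initially; let X = conversion of A. Extent ξ = 0.5X.
Moles: n_A = 1 − X; n_D = 1.5X.
Total moles n_T = 1 + 0.5X.
Kp = p_D^3 / (p_A^2) with p_i = (n_i/n_T)·P.
At X = 0.763: the mole-fraction product g(X) = Π y_i^ν_i = 19.32. Since Kp = g(X)·P^{1}, P = (Kp/g)^(1/1) = (40.6/19.32)^(1/1) = 2.1 bar.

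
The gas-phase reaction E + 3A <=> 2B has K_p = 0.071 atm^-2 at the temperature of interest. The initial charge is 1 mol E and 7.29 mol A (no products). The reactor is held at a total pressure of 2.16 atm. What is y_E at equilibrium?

y_E = 0.077

Let X = conversion of E (basis 1 mol E); extent of reaction ξ = X.
At extent ξ: n_E = 1 − X; n_A = 7.29 − 3X; n_B = 2X.
Total moles n_T = 8.29 − 2X.
Mole fractions y_i = n_i/n_T; K_p = p_B^2 / (p_E p_A^3) with p_i = y_i·P.
This yields a degree-4 equation in X; solving on (0,1), X = 0.430.
Then n_E = 0.57, n_T = 7.43, so y_E = 0.077.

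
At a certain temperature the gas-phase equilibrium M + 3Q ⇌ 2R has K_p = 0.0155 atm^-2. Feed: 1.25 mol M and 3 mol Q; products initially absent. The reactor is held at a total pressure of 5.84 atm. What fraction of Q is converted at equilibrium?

Basis: 3 mol Q initially; let X = conversion of Q. Extent ξ = X.
Moles: n_M = 1.25 − X; n_Q = 3 − 3X; n_R = 2X.
Total moles n_T = 4.25 − 2X.
With p_i = (n_i/n_T)P, K_p = p_R^2 / (p_M p_Q^3).
This yields a degree-4 equation in X; solving on (0,1), X = 0.297.

X = 0.297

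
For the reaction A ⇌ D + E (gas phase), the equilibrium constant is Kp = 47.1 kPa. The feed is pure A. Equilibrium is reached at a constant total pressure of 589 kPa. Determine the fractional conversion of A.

Take 1 mol A as basis and let X be its fractional conversion, so ξ = X.
Species balance: n_A = 1 − X; n_D = X; n_E = X.
Summing: n_T = 1 + X.
y_i = n_i/n_T, p_i = y_i·P. Kp = p_D p_E / (p_A).
Equating to 47.1 kPa and solving on 0 < X < 1: X = 0.272.

X = 0.272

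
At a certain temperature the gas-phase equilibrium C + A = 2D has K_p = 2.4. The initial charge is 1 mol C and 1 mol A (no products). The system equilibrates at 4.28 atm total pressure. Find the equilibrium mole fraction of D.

Basis: 1 mol C initially; let X = conversion of C. Extent ξ = X.
At extent ξ: n_C = 1 − X; n_A = 1 − X; n_D = 2X.
Total moles n_T = 2 (Δν = 0, constant).
Mole fractions y_i = n_i/n_T; K_p = p_D^2 / (p_C p_A) with p_i = y_i·P.
This yields a degree-2 equation in X; solving on (0,1), X = 0.436.
Then n_D = 0.873, n_T = 2, so y_D = 0.436.

y_D = 0.436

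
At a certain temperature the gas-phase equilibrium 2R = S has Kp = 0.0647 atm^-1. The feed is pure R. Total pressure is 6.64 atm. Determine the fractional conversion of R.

Let X = conversion of R (basis 1 mol R); extent of reaction ξ = 0.5X.
Mole table: n_R = 1 − X; n_S = 0.5X.
Summing: n_T = 1 − 0.5X.
Mole fractions y_i = n_i/n_T; Kp = p_S / (p_R^2) with p_i = y_i·P.
Setting this equal to 0.0647 atm^-1 and taking the physical root (0 < X < 1) gives X = 0.393.

X = 0.393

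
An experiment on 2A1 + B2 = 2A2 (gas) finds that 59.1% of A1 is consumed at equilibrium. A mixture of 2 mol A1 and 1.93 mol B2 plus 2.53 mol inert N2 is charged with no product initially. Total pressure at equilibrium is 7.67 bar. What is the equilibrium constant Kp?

Kp = 1.19 bar^-1

Take 2 mol A1 as basis and let X be its fractional conversion, so ξ = X.
At extent ξ: n_A1 = 2 − 2X; n_B2 = 1.93 − X; n_A2 = 2X; n_I = 2.53 (inert).
Summing: n_T = 6.46 − X.
At X = 0.591: n_A1 = 0.818, n_B2 = 1.34, n_A2 = 1.18, n_T = 5.87.
p_i = (n_i/n_T)·P. Kp = p_A2^2 / (p_A1^2 p_B2) = 1.19 bar^-1.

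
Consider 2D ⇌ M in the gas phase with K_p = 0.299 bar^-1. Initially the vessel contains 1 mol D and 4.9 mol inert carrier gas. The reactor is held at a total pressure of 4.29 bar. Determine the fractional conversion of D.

Take 1 mol D as basis and let X be its fractional conversion, so ξ = 0.5X.
Species balance: n_D = 1 − X; n_M = 0.5X; n_I = 4.9 (inert).
n_T = Σnᵢ = 5.9 − 0.5X.
y_i = n_i/n_T, p_i = y_i·P. K_p = p_M / (p_D^2).
Setting this equal to 0.299 bar^-1 and taking the physical root (0 < X < 1) gives X = 0.250.

X = 0.250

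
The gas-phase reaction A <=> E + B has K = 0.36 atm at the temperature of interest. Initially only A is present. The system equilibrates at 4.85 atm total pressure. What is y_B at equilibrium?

y_B = 0.208

Take 1 mol A as basis and let X be its fractional conversion, so ξ = X.
At extent ξ: n_A = 1 − X; n_E = X; n_B = X.
Total moles n_T = 1 + X.
y_i = n_i/n_T, p_i = y_i·P. K = p_E p_B / (p_A).
Setting this equal to 0.36 atm and taking the physical root (0 < X < 1) gives X = 0.263.
Then n_B = 0.263, n_T = 1.26, so y_B = 0.208.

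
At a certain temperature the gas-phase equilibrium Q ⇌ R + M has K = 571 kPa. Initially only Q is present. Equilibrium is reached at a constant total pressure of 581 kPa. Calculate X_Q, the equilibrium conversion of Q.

Take 1 mol Q as basis and let X be its fractional conversion, so ξ = X.
At extent ξ: n_Q = 1 − X; n_R = X; n_M = X.
Summing: n_T = 1 + X.
y_i = n_i/n_T, p_i = y_i·P. K = p_R p_M / (p_Q).
This yields a degree-2 equation in X; solving on (0,1), X = 0.704.

X = 0.704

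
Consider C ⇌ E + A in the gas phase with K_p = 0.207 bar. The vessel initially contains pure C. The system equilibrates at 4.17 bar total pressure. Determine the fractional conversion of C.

X = 0.217

Let X = conversion of C (basis 1 mol C); extent of reaction ξ = X.
At extent ξ: n_C = 1 − X; n_E = X; n_A = X.
Summing: n_T = 1 + X.
Mole fractions y_i = n_i/n_T; K_p = p_E p_A / (p_C) with p_i = y_i·P.
Equating to 0.207 bar and solving on 0 < X < 1: X = 0.217.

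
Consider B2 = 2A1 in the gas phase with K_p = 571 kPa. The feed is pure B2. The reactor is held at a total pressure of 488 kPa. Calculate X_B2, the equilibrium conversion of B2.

Take 1 mol B2 as basis and let X be its fractional conversion, so ξ = X.
Species balance: n_B2 = 1 − X; n_A1 = 2X.
Summing: n_T = 1 + X.
y_i = n_i/n_T, p_i = y_i·P. K_p = p_A1^2 / (p_B2).
Equating to 571 kPa and solving on 0 < X < 1: X = 0.476.

X = 0.476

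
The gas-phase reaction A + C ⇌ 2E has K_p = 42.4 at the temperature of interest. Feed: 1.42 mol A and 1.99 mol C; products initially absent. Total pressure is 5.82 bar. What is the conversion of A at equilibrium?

X = 0.867

Take 1.42 mol A as basis and let X be its fractional conversion, so ξ = 1.42X.
Species balance: n_A = 1.42 − 1.42X; n_C = 1.99 − 1.42X; n_E = 2.84X.
Since Δν = 0, n_T = 3.41 throughout.
With p_i = (n_i/n_T)P, K_p = p_E^2 / (p_A p_C).
Substituting and setting equal to 42.4 gives a polynomial in X; the root in (0,1) is X = 0.867.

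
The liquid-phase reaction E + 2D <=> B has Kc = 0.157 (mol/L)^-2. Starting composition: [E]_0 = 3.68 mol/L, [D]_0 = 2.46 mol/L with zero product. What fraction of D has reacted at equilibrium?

X = 0.526

Let X = conversion of D; extent ξ = 2.46X/2 mol/L.
Concentrations: [E] = 3.68 − 1.23X; [D] = 2.46 − 2.46X; [B] = 1.23X.
Kc = [B] / ([E] [D]^2).
Solving Kc = 0.157 for X ∈ (0,1): X = 0.526.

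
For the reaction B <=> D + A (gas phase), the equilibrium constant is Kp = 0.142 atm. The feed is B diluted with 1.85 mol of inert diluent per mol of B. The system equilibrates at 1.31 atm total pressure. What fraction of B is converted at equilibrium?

X = 0.445

Let X = conversion of B (basis 1 mol B); extent of reaction ξ = X.
At extent ξ: n_B = 1 − X; n_D = X; n_A = X; n_I = 1.85 (inert).
Summing: n_T = 2.85 + X.
Mole fractions y_i = n_i/n_T; Kp = p_D p_A / (p_B) with p_i = y_i·P.
Setting this equal to 0.142 atm and taking the physical root (0 < X < 1) gives X = 0.445.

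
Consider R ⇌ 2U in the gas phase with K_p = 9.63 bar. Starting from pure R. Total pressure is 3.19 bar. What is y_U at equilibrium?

y_U = 0.792

Take 1 mol R as basis and let X be its fractional conversion, so ξ = X.
Species balance: n_R = 1 − X; n_U = 2X.
Summing: n_T = 1 + X.
Mole fractions y_i = n_i/n_T; K_p = p_U^2 / (p_R) with p_i = y_i·P.
This yields a degree-2 equation in X; solving on (0,1), X = 0.656.
Then n_U = 1.31, n_T = 1.66, so y_U = 0.792.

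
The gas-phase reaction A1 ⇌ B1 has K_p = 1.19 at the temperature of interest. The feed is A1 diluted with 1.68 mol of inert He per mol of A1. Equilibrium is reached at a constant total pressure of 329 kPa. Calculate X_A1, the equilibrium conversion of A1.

Let X = conversion of A1 (basis 1 mol A1); extent of reaction ξ = X.
At extent ξ: n_A1 = 1 − X; n_B1 = X; n_I = 1.68 (inert).
Since Δν = 0, n_T = 2.68 throughout.
y_i = n_i/n_T, p_i = y_i·P. K_p = p_B1 / (p_A1).
Substituting and setting equal to 1.19 gives a polynomial in X; the root in (0,1) is X = 0.543.

X = 0.543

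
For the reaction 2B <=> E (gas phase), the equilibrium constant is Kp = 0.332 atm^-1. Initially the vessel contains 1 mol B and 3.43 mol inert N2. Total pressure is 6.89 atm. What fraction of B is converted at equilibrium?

X = 0.395

Let X = conversion of B (basis 1 mol B); extent of reaction ξ = 0.5X.
Moles: n_B = 1 − X; n_E = 0.5X; n_I = 3.43 (inert).
Summing: n_T = 4.43 − 0.5X.
y_i = n_i/n_T, p_i = y_i·P. Kp = p_E / (p_B^2).
Setting this equal to 0.332 atm^-1 and taking the physical root (0 < X < 1) gives X = 0.395.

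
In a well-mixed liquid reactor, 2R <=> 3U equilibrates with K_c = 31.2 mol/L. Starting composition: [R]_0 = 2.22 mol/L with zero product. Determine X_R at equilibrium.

X = 0.708

Let X = conversion of R; extent ξ = 2.22X/2 mol/L.
Concentrations: [R] = 2.22 − 2.22X; [U] = 3.33X.
K_c = [U]^3 / ([R]^2).
This equals 31.2 at X = 0.708 (the root in 0 < X < 1).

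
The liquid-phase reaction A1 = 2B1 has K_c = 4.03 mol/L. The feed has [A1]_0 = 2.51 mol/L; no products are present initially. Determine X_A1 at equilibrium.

X = 0.464

Let X = conversion of A1; extent ξ = 2.51·X mol/L.
Concentrations: [A1] = 2.51 − 2.51X; [B1] = 5.02X.
K_c = [B1]^2 / ([A1]).
Setting equal to 4.03 and solving for X on (0,1) gives X = 0.464.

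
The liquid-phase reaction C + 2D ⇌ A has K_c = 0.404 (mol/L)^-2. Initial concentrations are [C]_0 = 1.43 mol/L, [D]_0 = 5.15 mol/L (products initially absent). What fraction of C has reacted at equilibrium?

X = 0.776

Let X = conversion of C; extent ξ = 1.43·X mol/L.
Concentrations: [C] = 1.43 − 1.43X; [D] = 5.15 − 2.86X; [A] = 1.43X.
K_c = [A] / ([C] [D]^2).
Setting equal to 0.404 and solving for X on (0,1) gives X = 0.776.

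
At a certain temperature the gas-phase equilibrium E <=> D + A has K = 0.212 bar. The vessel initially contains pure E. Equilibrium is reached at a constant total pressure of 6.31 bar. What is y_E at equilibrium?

Take 1 mol E as basis and let X be its fractional conversion, so ξ = X.
At extent ξ: n_E = 1 − X; n_D = X; n_A = X.
Total moles n_T = 1 + X.
y_i = n_i/n_T, p_i = y_i·P. K = p_D p_A / (p_E).
Setting this equal to 0.212 bar and taking the physical root (0 < X < 1) gives X = 0.180.
Then n_E = 0.82, n_T = 1.18, so y_E = 0.694.

y_E = 0.694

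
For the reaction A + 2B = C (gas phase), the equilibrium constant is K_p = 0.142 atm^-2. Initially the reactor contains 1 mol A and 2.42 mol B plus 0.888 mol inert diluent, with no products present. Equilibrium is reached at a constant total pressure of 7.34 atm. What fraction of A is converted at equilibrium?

X = 0.560

Take 1 mol A as basis and let X be its fractional conversion, so ξ = X.
Mole table: n_A = 1 − X; n_B = 2.42 − 2X; n_C = X; n_I = 0.888 (inert).
n_T = Σnᵢ = 4.31 − 2X.
y_i = n_i/n_T, p_i = y_i·P. K_p = p_C / (p_A p_B^2).
This yields a degree-3 equation in X; solving on (0,1), X = 0.560.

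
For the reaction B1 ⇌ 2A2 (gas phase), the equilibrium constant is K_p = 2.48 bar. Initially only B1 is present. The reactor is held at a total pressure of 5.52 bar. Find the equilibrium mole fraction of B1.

y_B1 = 0.518

Let X = conversion of B1 (basis 1 mol B1); extent of reaction ξ = X.
Species balance: n_B1 = 1 − X; n_A2 = 2X.
Summing: n_T = 1 + X.
With p_i = (n_i/n_T)P, K_p = p_A2^2 / (p_B1).
Substituting and setting equal to 2.48 bar gives a polynomial in X; the root in (0,1) is X = 0.318.
Then n_B1 = 0.682, n_T = 1.32, so y_B1 = 0.518.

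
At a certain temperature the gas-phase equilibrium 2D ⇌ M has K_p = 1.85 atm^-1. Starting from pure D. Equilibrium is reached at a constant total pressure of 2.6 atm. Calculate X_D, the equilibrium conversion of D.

Take 1 mol D as basis and let X be its fractional conversion, so ξ = 0.5X.
Mole table: n_D = 1 − X; n_M = 0.5X.
Summing: n_T = 1 − 0.5X.
With p_i = (n_i/n_T)P, K_p = p_M / (p_D^2).
Setting this equal to 1.85 atm^-1 and taking the physical root (0 < X < 1) gives X = 0.778.

X = 0.778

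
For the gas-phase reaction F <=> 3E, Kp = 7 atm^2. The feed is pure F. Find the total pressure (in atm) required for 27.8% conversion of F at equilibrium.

P = 4.59 atm

Take 1 mol F as basis and let X be its fractional conversion, so ξ = X.
Species balance: n_F = 1 − X; n_E = 3X.
Summing: n_T = 1 + 2X.
Kp = p_E^3 / (p_F) with p_i = (n_i/n_T)·P.
At X = 0.278: the mole-fraction product g(X) = Π y_i^ν_i = 0.3318. Since Kp = g(X)·P^{2}, P = (Kp/g)^(1/2) = (7/0.3318)^(1/2) = 4.59 atm.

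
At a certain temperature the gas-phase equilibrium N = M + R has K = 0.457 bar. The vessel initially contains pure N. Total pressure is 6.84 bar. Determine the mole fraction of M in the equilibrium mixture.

Let X = conversion of N (basis 1 mol N); extent of reaction ξ = X.
At extent ξ: n_N = 1 − X; n_M = X; n_R = X.
Total moles n_T = 1 + X.
With p_i = (n_i/n_T)P, K = p_M p_R / (p_N).
Setting this equal to 0.457 bar and taking the physical root (0 < X < 1) gives X = 0.250.
Then n_M = 0.25, n_T = 1.25, so y_M = 0.200.

y_M = 0.200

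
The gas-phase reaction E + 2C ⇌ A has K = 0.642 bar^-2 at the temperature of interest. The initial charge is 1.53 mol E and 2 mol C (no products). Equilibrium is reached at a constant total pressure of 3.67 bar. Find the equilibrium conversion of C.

Basis: 2 mol C initially; let X = conversion of C. Extent ξ = X.
Mole table: n_E = 1.53 − X; n_C = 2 − 2X; n_A = X.
Summing: n_T = 3.53 − 2X.
y_i = n_i/n_T, p_i = y_i·P. K = p_A / (p_E p_C^2).
Equating to 0.642 bar^-2 and solving on 0 < X < 1: X = 0.671.

X = 0.671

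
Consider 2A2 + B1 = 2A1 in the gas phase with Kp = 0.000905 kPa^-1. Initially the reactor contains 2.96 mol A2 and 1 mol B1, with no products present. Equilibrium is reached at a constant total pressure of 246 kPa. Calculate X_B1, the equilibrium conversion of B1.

X = 0.258

Let X = conversion of B1 (basis 1 mol B1); extent of reaction ξ = X.
Mole table: n_A2 = 2.96 − 2X; n_B1 = 1 − X; n_A1 = 2X.
n_T = Σnᵢ = 3.96 − X.
Mole fractions y_i = n_i/n_T; Kp = p_A1^2 / (p_A2^2 p_B1) with p_i = y_i·P.
Equating to 0.000905 kPa^-1 and solving on 0 < X < 1: X = 0.258.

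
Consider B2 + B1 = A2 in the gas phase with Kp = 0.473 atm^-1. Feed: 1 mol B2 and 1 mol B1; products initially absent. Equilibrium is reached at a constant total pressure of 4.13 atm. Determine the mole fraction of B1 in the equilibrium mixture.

y_B1 = 0.368

Take 1 mol B2 as basis and let X be its fractional conversion, so ξ = X.
Species balance: n_B2 = 1 − X; n_B1 = 1 − X; n_A2 = X.
n_T = Σnᵢ = 2 − X.
Mole fractions y_i = n_i/n_T; Kp = p_A2 / (p_B2 p_B1) with p_i = y_i·P.
Equating to 0.473 atm^-1 and solving on 0 < X < 1: X = 0.418.
Then n_B1 = 0.582, n_T = 1.58, so y_B1 = 0.368.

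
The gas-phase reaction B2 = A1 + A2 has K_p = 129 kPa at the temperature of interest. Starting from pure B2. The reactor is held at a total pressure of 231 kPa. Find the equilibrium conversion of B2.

X = 0.599

Take 1 mol B2 as basis and let X be its fractional conversion, so ξ = X.
Mole table: n_B2 = 1 − X; n_A1 = X; n_A2 = X.
Total moles n_T = 1 + X.
With p_i = (n_i/n_T)P, K_p = p_A1 p_A2 / (p_B2).
Setting this equal to 129 kPa and taking the physical root (0 < X < 1) gives X = 0.599.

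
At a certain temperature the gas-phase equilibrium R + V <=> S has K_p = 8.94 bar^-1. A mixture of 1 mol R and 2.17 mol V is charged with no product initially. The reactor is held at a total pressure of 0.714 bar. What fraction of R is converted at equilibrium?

Take 1 mol R as basis and let X be its fractional conversion, so ξ = X.
Moles: n_R = 1 − X; n_V = 2.17 − X; n_S = X.
Total moles n_T = 3.17 − X.
With p_i = (n_i/n_T)P, K_p = p_S / (p_R p_V).
This yields a degree-2 equation in X; solving on (0,1), X = 0.787.

X = 0.787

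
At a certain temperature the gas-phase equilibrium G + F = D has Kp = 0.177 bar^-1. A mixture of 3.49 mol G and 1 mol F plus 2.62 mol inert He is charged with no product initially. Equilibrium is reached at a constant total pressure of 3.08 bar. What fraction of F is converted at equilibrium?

Let X = conversion of F (basis 1 mol F); extent of reaction ξ = X.
Mole table: n_G = 3.49 − X; n_F = 1 − X; n_D = X; n_I = 2.62 (inert).
n_T = Σnᵢ = 7.11 − X.
With p_i = (n_i/n_T)P, Kp = p_D / (p_G p_F).
This yields a degree-2 equation in X; solving on (0,1), X = 0.206.

X = 0.206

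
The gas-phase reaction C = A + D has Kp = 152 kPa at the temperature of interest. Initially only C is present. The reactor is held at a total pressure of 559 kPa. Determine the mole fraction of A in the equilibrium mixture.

y_A = 0.316

Take 1 mol C as basis and let X be its fractional conversion, so ξ = X.
Mole table: n_C = 1 − X; n_A = X; n_D = X.
Summing: n_T = 1 + X.
Mole fractions y_i = n_i/n_T; Kp = p_A p_D / (p_C) with p_i = y_i·P.
Setting this equal to 152 kPa and taking the physical root (0 < X < 1) gives X = 0.462.
Then n_A = 0.462, n_T = 1.46, so y_A = 0.316.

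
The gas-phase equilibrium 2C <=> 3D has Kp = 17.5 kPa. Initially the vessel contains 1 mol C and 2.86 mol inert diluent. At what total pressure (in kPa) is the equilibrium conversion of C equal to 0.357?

Let X = conversion of C (basis 1 mol C); extent of reaction ξ = 0.5X.
Moles: n_C = 1 − X; n_D = 1.5X; n_I = 2.86 (inert).
Total moles n_T = 3.86 + 0.5X.
Kp = p_D^3 / (p_C^2) with p_i = (n_i/n_T)·P.
At X = 0.357: the mole-fraction product g(X) = Π y_i^ν_i = 0.09197. Since Kp = g(X)·P^{1}, P = (Kp/g)^(1/1) = (17.5/0.09197)^(1/1) = 190 kPa.

P = 190 kPa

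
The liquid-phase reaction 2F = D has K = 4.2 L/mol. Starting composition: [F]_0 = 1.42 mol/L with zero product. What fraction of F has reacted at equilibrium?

Let X = conversion of F; extent ξ = 1.42X/2 mol/L.
Concentrations: [F] = 1.42 − 1.42X; [D] = 0.71X.
K = [D] / ([F]^2).
This equals 4.2 at X = 0.749 (the root in 0 < X < 1).

X = 0.749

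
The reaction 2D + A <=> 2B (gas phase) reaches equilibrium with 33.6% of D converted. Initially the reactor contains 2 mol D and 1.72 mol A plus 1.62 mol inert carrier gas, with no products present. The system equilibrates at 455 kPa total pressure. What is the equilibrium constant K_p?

Let X = conversion of D (basis 2 mol D); extent of reaction ξ = X.
Species balance: n_D = 2 − 2X; n_A = 1.72 − X; n_B = 2X; n_I = 1.62 (inert).
n_T = Σnᵢ = 5.34 − X.
At X = 0.336: n_D = 1.33, n_A = 1.38, n_B = 0.672, n_T = 5.
p_i = (n_i/n_T)·P. K_p = p_B^2 / (p_D^2 p_A) = 0.00203 kPa^-1.

K_p = 0.00203 kPa^-1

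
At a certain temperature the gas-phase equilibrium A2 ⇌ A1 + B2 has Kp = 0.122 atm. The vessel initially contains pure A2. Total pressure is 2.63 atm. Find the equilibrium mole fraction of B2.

y_B2 = 0.174

Let X = conversion of A2 (basis 1 mol A2); extent of reaction ξ = X.
At extent ξ: n_A2 = 1 − X; n_A1 = X; n_B2 = X.
n_T = Σnᵢ = 1 + X.
y_i = n_i/n_T, p_i = y_i·P. Kp = p_A1 p_B2 / (p_A2).
Setting this equal to 0.122 atm and taking the physical root (0 < X < 1) gives X = 0.211.
Then n_B2 = 0.211, n_T = 1.21, so y_B2 = 0.174.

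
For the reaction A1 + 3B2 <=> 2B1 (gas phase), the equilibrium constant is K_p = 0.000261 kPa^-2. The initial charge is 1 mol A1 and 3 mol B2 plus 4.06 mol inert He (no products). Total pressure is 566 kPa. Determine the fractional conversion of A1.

Basis: 1 mol A1 initially; let X = conversion of A1. Extent ξ = X.
At extent ξ: n_A1 = 1 − X; n_B2 = 3 − 3X; n_B1 = 2X; n_I = 4.06 (inert).
Total moles n_T = 8.06 − 2X.
Mole fractions y_i = n_i/n_T; K_p = p_B1^2 / (p_A1 p_B2^3) with p_i = y_i·P.
Setting this equal to 0.000261 kPa^-2 and taking the physical root (0 < X < 1) gives X = 0.587.

X = 0.587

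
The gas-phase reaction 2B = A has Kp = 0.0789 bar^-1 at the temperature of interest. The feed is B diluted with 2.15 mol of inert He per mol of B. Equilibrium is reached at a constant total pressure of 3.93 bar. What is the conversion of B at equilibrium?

Let X = conversion of B (basis 1 mol B); extent of reaction ξ = 0.5X.
Species balance: n_B = 1 − X; n_A = 0.5X; n_I = 2.15 (inert).
n_T = Σnᵢ = 3.15 − 0.5X.
With p_i = (n_i/n_T)P, Kp = p_A / (p_B^2).
Substituting and setting equal to 0.0789 bar^-1 gives a polynomial in X; the root in (0,1) is X = 0.147.

X = 0.147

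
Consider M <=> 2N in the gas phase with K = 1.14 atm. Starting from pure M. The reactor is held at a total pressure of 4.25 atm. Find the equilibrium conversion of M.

Basis: 1 mol M initially; let X = conversion of M. Extent ξ = X.
Moles: n_M = 1 − X; n_N = 2X.
Summing: n_T = 1 + X.
y_i = n_i/n_T, p_i = y_i·P. K = p_N^2 / (p_M).
Setting this equal to 1.14 atm and taking the physical root (0 < X < 1) gives X = 0.251.

X = 0.251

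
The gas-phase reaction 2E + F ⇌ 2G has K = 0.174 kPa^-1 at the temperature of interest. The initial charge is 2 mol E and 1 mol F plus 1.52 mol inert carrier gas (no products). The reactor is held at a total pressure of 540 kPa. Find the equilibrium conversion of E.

X = 0.723

Take 2 mol E as basis and let X be its fractional conversion, so ξ = X.
Mole table: n_E = 2 − 2X; n_F = 1 − X; n_G = 2X; n_I = 1.52 (inert).
n_T = Σnᵢ = 4.52 − X.
With p_i = (n_i/n_T)P, K = p_G^2 / (p_E^2 p_F).
This yields a degree-3 equation in X; solving on (0,1), X = 0.723.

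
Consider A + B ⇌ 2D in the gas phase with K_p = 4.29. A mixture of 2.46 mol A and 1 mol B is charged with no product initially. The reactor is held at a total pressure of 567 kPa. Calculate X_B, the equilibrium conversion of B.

Let X = conversion of B (basis 1 mol B); extent of reaction ξ = X.
At extent ξ: n_A = 2.46 − X; n_B = 1 − X; n_D = 2X.
n_T stays at 3.46 (no change in mole number).
Mole fractions y_i = n_i/n_T; K_p = p_D^2 / (p_A p_B) with p_i = y_i·P.
Substituting and setting equal to 4.29 gives a polynomial in X; the root in (0,1) is X = 0.721.

X = 0.721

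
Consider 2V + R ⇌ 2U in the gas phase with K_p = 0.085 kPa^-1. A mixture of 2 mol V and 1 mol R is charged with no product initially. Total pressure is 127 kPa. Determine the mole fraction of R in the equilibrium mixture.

y_R = 0.174

Let X = conversion of V (basis 2 mol V); extent of reaction ξ = X.
Species balance: n_V = 2 − 2X; n_R = 1 − X; n_U = 2X.
n_T = Σnᵢ = 3 − X.
Mole fractions y_i = n_i/n_T; K_p = p_U^2 / (p_V^2 p_R) with p_i = y_i·P.
Equating to 0.085 kPa^-1 and solving on 0 < X < 1: X = 0.578.
Then n_R = 0.422, n_T = 2.42, so y_R = 0.174.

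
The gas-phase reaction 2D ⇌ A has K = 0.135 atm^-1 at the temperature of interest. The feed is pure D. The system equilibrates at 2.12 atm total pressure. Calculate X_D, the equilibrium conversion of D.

Let X = conversion of D (basis 1 mol D); extent of reaction ξ = 0.5X.
Species balance: n_D = 1 − X; n_A = 0.5X.
Summing: n_T = 1 − 0.5X.
y_i = n_i/n_T, p_i = y_i·P. K = p_A / (p_D^2).
Equating to 0.135 atm^-1 and solving on 0 < X < 1: X = 0.317.

X = 0.317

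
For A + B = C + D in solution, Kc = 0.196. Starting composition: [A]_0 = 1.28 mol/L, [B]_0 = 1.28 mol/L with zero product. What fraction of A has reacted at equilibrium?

X = 0.307

Let X = conversion of A; extent ξ = 1.28·X mol/L.
Concentrations: [A] = 1.28 − 1.28X; [B] = 1.28 − 1.28X; [C] = 1.28X; [D] = 1.28X.
Kc = [C] [D] / ([A] [B]).
Solving Kc = 0.196 for X ∈ (0,1): X = 0.307.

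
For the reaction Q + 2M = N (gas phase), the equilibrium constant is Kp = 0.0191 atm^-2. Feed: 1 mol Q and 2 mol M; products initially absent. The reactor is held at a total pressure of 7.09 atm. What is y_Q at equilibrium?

Take 1 mol Q as basis and let X be its fractional conversion, so ξ = X.
Species balance: n_Q = 1 − X; n_M = 2 − 2X; n_N = X.
Summing: n_T = 3 − 2X.
With p_i = (n_i/n_T)P, Kp = p_N / (p_Q p_M^2).
Equating to 0.0191 atm^-2 and solving on 0 < X < 1: X = 0.256.
Then n_Q = 0.744, n_T = 2.49, so y_Q = 0.299.

y_Q = 0.299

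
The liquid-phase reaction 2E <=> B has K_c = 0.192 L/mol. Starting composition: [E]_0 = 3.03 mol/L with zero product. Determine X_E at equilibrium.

Let X = conversion of E; extent ξ = 3.03X/2 mol/L.
Concentrations: [E] = 3.03 − 3.03X; [B] = 1.51X.
K_c = [B] / ([E]^2).
Setting equal to 0.192 and solving for X on (0,1) gives X = 0.408.

X = 0.408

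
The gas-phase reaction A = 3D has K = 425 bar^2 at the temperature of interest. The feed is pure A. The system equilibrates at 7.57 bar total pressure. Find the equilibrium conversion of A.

X = 0.753

Basis: 1 mol A initially; let X = conversion of A. Extent ξ = X.
Mole table: n_A = 1 − X; n_D = 3X.
n_T = Σnᵢ = 1 + 2X.
With p_i = (n_i/n_T)P, K = p_D^3 / (p_A).
This yields a degree-3 equation in X; solving on (0,1), X = 0.753.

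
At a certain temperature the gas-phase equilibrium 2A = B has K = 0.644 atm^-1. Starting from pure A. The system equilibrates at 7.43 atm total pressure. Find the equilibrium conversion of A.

X = 0.777

Take 1 mol A as basis and let X be its fractional conversion, so ξ = 0.5X.
Mole table: n_A = 1 − X; n_B = 0.5X.
Total moles n_T = 1 − 0.5X.
y_i = n_i/n_T, p_i = y_i·P. K = p_B / (p_A^2).
This yields a degree-2 equation in X; solving on (0,1), X = 0.777.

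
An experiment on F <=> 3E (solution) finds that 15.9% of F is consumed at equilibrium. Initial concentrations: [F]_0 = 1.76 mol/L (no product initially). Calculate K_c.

K_c = 0.4 (mol/L)^2

Let X = conversion of F.
Concentrations: [F] = 1.76 − 1.76X; [E] = 5.28X.
At X = 0.159: [F] = 1.48, [E] = 0.84.
K_c = [E]^3 / ([F]) = 0.4 (mol/L)^2.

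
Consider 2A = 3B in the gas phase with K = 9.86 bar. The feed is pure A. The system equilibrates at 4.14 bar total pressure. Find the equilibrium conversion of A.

Take 1 mol A as basis and let X be its fractional conversion, so ξ = 0.5X.
Species balance: n_A = 1 − X; n_B = 1.5X.
n_T = Σnᵢ = 1 + 0.5X.
With p_i = (n_i/n_T)P, K = p_B^3 / (p_A^2).
Setting this equal to 9.86 bar and taking the physical root (0 < X < 1) gives X = 0.560.

X = 0.560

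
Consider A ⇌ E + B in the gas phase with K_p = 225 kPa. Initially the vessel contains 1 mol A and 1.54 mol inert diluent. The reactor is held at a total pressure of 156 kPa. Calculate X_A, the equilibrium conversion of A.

Let X = conversion of A (basis 1 mol A); extent of reaction ξ = X.
Mole table: n_A = 1 − X; n_E = X; n_B = X; n_I = 1.54 (inert).
Summing: n_T = 2.54 + X.
y_i = n_i/n_T, p_i = y_i·P. K_p = p_E p_B / (p_A).
Equating to 225 kPa and solving on 0 < X < 1: X = 0.852.

X = 0.852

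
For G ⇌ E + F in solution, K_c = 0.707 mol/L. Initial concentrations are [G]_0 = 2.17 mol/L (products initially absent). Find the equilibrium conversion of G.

X = 0.431

Let X = conversion of G; extent ξ = 2.17·X mol/L.
Concentrations: [G] = 2.17 − 2.17X; [E] = 2.17X; [F] = 2.17X.
K_c = [E] [F] / ([G]).
Equating to 0.707 mol/L: the physical root is X = 0.431.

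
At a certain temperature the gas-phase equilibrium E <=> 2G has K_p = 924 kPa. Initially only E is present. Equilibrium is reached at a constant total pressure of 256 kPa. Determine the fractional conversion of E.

Basis: 1 mol E initially; let X = conversion of E. Extent ξ = X.
Mole table: n_E = 1 − X; n_G = 2X.
Total moles n_T = 1 + X.
Mole fractions y_i = n_i/n_T; K_p = p_G^2 / (p_E) with p_i = y_i·P.
Equating to 924 kPa and solving on 0 < X < 1: X = 0.689.

X = 0.689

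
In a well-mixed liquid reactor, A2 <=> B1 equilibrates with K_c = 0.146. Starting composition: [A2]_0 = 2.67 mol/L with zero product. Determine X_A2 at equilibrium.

X = 0.127

Let X = conversion of A2; extent ξ = 2.67·X mol/L.
Concentrations: [A2] = 2.67 − 2.67X; [B1] = 2.67X.
K_c = [B1] / ([A2]).
Solving K_c = 0.146 for X ∈ (0,1): X = 0.127.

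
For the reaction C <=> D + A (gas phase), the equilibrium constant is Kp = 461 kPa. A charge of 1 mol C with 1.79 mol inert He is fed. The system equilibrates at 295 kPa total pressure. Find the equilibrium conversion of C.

Basis: 1 mol C initially; let X = conversion of C. Extent ξ = X.
At extent ξ: n_C = 1 − X; n_D = X; n_A = X; n_I = 1.79 (inert).
Summing: n_T = 2.79 + X.
Mole fractions y_i = n_i/n_T; Kp = p_D p_A / (p_C) with p_i = y_i·P.
Substituting and setting equal to 461 kPa gives a polynomial in X; the root in (0,1) is X = 0.868.

X = 0.868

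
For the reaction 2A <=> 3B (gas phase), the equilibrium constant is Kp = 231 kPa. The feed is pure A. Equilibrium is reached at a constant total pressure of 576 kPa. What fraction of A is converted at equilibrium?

X = 0.379

Basis: 1 mol A initially; let X = conversion of A. Extent ξ = 0.5X.
Moles: n_A = 1 − X; n_B = 1.5X.
Total moles n_T = 1 + 0.5X.
With p_i = (n_i/n_T)P, Kp = p_B^3 / (p_A^2).
Equating to 231 kPa and solving on 0 < X < 1: X = 0.379.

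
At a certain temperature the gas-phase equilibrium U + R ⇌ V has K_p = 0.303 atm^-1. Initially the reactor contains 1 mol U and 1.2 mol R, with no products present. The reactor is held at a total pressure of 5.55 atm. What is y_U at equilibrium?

Let X = conversion of U (basis 1 mol U); extent of reaction ξ = X.
Moles: n_U = 1 − X; n_R = 1.2 − X; n_V = X.
Total moles n_T = 2.2 − X.
With p_i = (n_i/n_T)P, K_p = p_V / (p_U p_R).
Substituting and setting equal to 0.303 atm^-1 gives a polynomial in X; the root in (0,1) is X = 0.424.
Then n_U = 0.576, n_T = 1.78, so y_U = 0.324.

y_U = 0.324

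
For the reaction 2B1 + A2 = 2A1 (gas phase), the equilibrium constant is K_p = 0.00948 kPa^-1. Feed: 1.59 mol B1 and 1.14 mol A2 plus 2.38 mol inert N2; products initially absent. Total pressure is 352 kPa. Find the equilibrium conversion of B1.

Take 1.59 mol B1 as basis and let X be its fractional conversion, so ξ = 0.795X.
Moles: n_B1 = 1.59 − 1.59X; n_A2 = 1.14 − 0.795X; n_A1 = 1.59X; n_I = 2.38 (inert).
Total moles n_T = 5.11 − 0.795X.
Mole fractions y_i = n_i/n_T; K_p = p_A1^2 / (p_B1^2 p_A2) with p_i = y_i·P.
This yields a degree-3 equation in X; solving on (0,1), X = 0.428.

X = 0.428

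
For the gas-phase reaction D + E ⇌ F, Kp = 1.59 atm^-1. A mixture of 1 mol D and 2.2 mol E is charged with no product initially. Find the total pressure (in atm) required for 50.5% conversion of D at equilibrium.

Basis: 1 mol D initially; let X = conversion of D. Extent ξ = X.
At extent ξ: n_D = 1 − X; n_E = 2.2 − X; n_F = X.
Total moles n_T = 3.2 − X.
Kp = p_F / (p_D p_E) with p_i = (n_i/n_T)·P.
At X = 0.505: the mole-fraction product g(X) = Π y_i^ν_i = 1.622. Since Kp = g(X)·P^{-1}, P = (g/Kp)^(1/1) = (1.622/1.59)^(1/1) = 1.02 atm.

P = 1.02 atm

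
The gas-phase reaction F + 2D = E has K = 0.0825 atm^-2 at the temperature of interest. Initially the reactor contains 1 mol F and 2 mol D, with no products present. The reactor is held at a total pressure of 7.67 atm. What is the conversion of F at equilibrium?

Basis: 1 mol F initially; let X = conversion of F. Extent ξ = X.
Moles: n_F = 1 − X; n_D = 2 − 2X; n_E = X.
Summing: n_T = 3 − 2X.
Mole fractions y_i = n_i/n_T; K = p_E / (p_F p_D^2) with p_i = y_i·P.
Substituting and setting equal to 0.0825 atm^-2 gives a polynomial in X; the root in (0,1) is X = 0.532.

X = 0.532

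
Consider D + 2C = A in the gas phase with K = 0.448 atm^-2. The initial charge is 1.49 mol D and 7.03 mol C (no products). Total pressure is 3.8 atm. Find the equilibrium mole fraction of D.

Take 1.49 mol D as basis and let X be its fractional conversion, so ξ = 1.49X.
Mole table: n_D = 1.49 − 1.49X; n_C = 7.03 − 2.98X; n_A = 1.49X.
n_T = Σnᵢ = 8.52 − 2.98X.
With p_i = (n_i/n_T)P, K = p_A / (p_D p_C^2).
Equating to 0.448 atm^-2 and solving on 0 < X < 1: X = 0.788.
Then n_D = 0.316, n_T = 6.17, so y_D = 0.051.

y_D = 0.051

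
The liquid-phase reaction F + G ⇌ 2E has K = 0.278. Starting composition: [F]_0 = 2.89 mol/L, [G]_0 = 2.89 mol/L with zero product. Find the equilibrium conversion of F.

X = 0.209

Let X = conversion of F; extent ξ = 2.89·X mol/L.
Concentrations: [F] = 2.89 − 2.89X; [G] = 2.89 − 2.89X; [E] = 5.78X.
K = [E]^2 / ([F] [G]).
Solving K = 0.278 for X ∈ (0,1): X = 0.209.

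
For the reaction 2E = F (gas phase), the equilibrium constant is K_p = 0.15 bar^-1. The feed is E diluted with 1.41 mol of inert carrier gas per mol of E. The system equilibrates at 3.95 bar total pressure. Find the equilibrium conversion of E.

X = 0.274

Take 1 mol E as basis and let X be its fractional conversion, so ξ = 0.5X.
Species balance: n_E = 1 − X; n_F = 0.5X; n_I = 1.41 (inert).
Total moles n_T = 2.41 − 0.5X.
y_i = n_i/n_T, p_i = y_i·P. K_p = p_F / (p_E^2).
This yields a degree-2 equation in X; solving on (0,1), X = 0.274.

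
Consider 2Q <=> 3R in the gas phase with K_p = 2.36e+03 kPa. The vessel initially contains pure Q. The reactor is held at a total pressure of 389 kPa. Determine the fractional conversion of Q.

Let X = conversion of Q (basis 1 mol Q); extent of reaction ξ = 0.5X.
Mole table: n_Q = 1 − X; n_R = 1.5X.
Summing: n_T = 1 + 0.5X.
y_i = n_i/n_T, p_i = y_i·P. K_p = p_R^3 / (p_Q^2).
Equating to 2.36e+03 kPa and solving on 0 < X < 1: X = 0.656.

X = 0.656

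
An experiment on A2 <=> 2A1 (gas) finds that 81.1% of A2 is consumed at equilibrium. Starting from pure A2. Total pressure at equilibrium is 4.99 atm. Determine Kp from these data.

Kp = 38.4 atm

Take 1 mol A2 as basis and let X be its fractional conversion, so ξ = X.
Mole table: n_A2 = 1 − X; n_A1 = 2X.
Total moles n_T = 1 + X.
At X = 0.811: n_A2 = 0.189, n_A1 = 1.62, n_T = 1.81.
p_i = (n_i/n_T)·P. Kp = p_A1^2 / (p_A2) = 38.4 atm.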